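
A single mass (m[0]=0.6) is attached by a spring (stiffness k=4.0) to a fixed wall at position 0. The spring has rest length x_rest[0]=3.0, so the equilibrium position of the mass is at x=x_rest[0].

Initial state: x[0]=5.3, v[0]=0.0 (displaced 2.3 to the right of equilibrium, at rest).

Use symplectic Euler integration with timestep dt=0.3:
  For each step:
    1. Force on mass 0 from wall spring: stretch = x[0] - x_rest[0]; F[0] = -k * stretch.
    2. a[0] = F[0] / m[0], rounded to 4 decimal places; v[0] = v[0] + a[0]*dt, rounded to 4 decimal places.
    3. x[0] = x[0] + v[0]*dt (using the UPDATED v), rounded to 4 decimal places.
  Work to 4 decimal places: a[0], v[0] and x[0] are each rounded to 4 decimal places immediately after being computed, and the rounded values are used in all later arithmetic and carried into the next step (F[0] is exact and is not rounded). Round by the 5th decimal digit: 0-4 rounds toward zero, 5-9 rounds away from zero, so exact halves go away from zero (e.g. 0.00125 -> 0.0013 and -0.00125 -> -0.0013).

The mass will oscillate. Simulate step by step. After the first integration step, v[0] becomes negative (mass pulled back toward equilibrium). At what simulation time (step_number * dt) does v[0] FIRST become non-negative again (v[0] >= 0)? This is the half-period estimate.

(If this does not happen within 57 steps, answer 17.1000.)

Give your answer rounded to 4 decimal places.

Answer: 1.2000

Derivation:
Step 0: x=[5.3000] v=[0.0000]
Step 1: x=[3.9200] v=[-4.6000]
Step 2: x=[1.9880] v=[-6.4400]
Step 3: x=[0.6632] v=[-4.4160]
Step 4: x=[0.7405] v=[0.2576]
First v>=0 after going negative at step 4, time=1.2000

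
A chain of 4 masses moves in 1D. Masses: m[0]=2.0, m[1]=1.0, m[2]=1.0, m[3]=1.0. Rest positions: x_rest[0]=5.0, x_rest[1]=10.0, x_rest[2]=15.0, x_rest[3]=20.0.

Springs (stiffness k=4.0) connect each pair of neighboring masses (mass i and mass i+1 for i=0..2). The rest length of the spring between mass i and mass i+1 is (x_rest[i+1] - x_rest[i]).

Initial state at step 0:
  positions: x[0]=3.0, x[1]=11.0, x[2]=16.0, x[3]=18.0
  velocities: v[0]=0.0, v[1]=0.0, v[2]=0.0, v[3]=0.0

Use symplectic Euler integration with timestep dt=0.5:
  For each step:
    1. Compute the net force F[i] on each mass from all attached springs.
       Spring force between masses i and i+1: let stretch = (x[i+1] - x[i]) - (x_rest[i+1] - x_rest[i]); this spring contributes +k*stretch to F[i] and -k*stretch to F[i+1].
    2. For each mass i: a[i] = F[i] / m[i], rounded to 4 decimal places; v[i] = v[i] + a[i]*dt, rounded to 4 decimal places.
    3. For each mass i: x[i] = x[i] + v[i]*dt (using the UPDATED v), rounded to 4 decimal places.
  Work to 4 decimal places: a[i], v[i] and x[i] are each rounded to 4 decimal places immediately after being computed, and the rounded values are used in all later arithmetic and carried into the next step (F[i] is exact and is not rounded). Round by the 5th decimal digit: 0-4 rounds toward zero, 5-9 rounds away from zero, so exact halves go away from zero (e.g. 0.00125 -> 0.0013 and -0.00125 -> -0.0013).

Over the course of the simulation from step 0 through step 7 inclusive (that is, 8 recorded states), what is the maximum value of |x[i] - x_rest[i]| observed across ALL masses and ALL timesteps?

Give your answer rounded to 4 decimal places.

Answer: 3.5000

Derivation:
Step 0: x=[3.0000 11.0000 16.0000 18.0000] v=[0.0000 0.0000 0.0000 0.0000]
Step 1: x=[4.5000 8.0000 13.0000 21.0000] v=[3.0000 -6.0000 -6.0000 6.0000]
Step 2: x=[5.2500 6.5000 13.0000 21.0000] v=[1.5000 -3.0000 0.0000 0.0000]
Step 3: x=[4.1250 10.2500 14.5000 18.0000] v=[-2.2500 7.5000 3.0000 -6.0000]
Step 4: x=[3.5625 12.1250 15.2500 16.5000] v=[-1.1250 3.7500 1.5000 -3.0000]
Step 5: x=[4.7813 8.5625 14.1250 18.7500] v=[2.4375 -7.1250 -2.2500 4.5000]
Step 6: x=[5.3907 6.7813 12.0625 21.3750] v=[1.2187 -3.5624 -4.1250 5.2500]
Step 7: x=[4.1954 8.8907 14.0313 19.6875] v=[-2.3907 4.2188 3.9376 -3.3750]
Max displacement = 3.5000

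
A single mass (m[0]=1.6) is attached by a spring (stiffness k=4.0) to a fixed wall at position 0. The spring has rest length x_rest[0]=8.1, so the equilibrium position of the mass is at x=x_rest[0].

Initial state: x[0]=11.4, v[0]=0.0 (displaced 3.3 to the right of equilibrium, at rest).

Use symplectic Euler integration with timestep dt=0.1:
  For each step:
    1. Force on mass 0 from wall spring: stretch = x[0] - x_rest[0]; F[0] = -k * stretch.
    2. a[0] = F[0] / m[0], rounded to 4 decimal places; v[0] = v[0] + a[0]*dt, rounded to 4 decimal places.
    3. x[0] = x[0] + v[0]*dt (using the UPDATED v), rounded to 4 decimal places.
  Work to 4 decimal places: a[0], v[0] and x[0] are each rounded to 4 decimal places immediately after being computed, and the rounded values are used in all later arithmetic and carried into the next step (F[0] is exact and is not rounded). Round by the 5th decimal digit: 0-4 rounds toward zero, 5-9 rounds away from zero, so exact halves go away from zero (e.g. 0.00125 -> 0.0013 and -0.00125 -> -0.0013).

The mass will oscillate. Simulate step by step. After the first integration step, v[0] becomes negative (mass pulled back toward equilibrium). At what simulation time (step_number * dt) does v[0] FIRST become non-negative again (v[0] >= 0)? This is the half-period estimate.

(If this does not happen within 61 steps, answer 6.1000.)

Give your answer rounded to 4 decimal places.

Step 0: x=[11.4000] v=[0.0000]
Step 1: x=[11.3175] v=[-0.8250]
Step 2: x=[11.1546] v=[-1.6294]
Step 3: x=[10.9153] v=[-2.3931]
Step 4: x=[10.6056] v=[-3.0969]
Step 5: x=[10.2333] v=[-3.7233]
Step 6: x=[9.8076] v=[-4.2566]
Step 7: x=[9.3393] v=[-4.6835]
Step 8: x=[8.8400] v=[-4.9933]
Step 9: x=[8.3222] v=[-5.1783]
Step 10: x=[7.7988] v=[-5.2339]
Step 11: x=[7.2829] v=[-5.1586]
Step 12: x=[6.7875] v=[-4.9543]
Step 13: x=[6.3249] v=[-4.6262]
Step 14: x=[5.9067] v=[-4.1824]
Step 15: x=[5.5433] v=[-3.6341]
Step 16: x=[5.2438] v=[-2.9949]
Step 17: x=[5.0157] v=[-2.2809]
Step 18: x=[4.8647] v=[-1.5098]
Step 19: x=[4.7946] v=[-0.7010]
Step 20: x=[4.8071] v=[0.1254]
First v>=0 after going negative at step 20, time=2.0000

Answer: 2.0000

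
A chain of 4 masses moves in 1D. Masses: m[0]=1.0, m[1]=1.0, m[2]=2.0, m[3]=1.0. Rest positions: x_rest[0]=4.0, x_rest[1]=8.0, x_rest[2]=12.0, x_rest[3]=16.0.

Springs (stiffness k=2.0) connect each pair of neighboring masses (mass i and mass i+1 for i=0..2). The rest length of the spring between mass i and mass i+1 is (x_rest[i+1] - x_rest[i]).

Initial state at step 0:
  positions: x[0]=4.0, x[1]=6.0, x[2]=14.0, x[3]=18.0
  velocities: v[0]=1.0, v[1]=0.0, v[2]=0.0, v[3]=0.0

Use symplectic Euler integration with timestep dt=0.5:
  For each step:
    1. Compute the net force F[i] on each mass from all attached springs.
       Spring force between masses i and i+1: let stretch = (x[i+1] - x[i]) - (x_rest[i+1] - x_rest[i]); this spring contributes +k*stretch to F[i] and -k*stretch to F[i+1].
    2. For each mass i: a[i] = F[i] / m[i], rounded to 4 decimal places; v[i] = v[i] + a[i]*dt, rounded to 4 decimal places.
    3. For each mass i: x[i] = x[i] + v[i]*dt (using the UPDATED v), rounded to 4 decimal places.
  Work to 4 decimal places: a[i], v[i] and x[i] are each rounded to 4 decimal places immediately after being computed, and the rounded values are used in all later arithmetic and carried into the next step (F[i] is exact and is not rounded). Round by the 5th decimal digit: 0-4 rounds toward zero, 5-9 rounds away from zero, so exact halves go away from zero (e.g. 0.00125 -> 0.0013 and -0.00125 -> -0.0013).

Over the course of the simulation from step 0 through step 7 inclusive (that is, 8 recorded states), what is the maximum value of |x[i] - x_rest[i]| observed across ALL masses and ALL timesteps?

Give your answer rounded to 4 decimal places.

Answer: 4.3282

Derivation:
Step 0: x=[4.0000 6.0000 14.0000 18.0000] v=[1.0000 0.0000 0.0000 0.0000]
Step 1: x=[3.5000 9.0000 13.0000 18.0000] v=[-1.0000 6.0000 -2.0000 0.0000]
Step 2: x=[3.7500 11.2500 12.2500 17.5000] v=[0.5000 4.5000 -1.5000 -1.0000]
Step 3: x=[5.7500 10.2500 12.5625 16.3750] v=[4.0000 -2.0000 0.6250 -2.2500]
Step 4: x=[8.0000 8.1563 13.2500 15.3438] v=[4.5000 -4.1875 1.3750 -2.0625]
Step 5: x=[8.3282 8.5313 13.1875 15.2657] v=[0.6563 0.7499 -0.1250 -0.1563]
Step 6: x=[6.7579 11.1328 12.4805 16.1485] v=[-3.1406 5.2030 -1.4140 1.7655]
Step 7: x=[5.3751 12.2207 12.3536 17.1973] v=[-2.7657 2.1758 -0.2539 2.0975]
Max displacement = 4.3282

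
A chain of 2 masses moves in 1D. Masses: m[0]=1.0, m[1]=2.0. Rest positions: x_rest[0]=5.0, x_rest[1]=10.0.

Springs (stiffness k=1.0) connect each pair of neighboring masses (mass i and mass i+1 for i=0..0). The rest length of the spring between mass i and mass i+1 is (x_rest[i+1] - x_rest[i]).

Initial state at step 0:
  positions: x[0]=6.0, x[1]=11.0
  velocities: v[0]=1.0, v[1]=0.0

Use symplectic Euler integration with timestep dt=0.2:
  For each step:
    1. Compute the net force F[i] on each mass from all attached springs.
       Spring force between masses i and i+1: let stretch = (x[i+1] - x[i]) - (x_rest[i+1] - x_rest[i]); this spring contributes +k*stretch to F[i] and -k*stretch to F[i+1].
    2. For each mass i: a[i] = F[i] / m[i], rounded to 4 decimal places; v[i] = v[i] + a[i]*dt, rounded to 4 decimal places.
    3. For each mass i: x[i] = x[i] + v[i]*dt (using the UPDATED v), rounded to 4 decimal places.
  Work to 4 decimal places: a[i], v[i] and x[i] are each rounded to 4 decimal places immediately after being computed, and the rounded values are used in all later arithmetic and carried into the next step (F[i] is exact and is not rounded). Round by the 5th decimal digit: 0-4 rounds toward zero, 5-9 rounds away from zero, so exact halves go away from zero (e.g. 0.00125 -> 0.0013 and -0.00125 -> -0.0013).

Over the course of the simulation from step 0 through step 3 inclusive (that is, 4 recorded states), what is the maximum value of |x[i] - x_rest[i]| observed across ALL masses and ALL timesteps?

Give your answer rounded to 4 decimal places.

Step 0: x=[6.0000 11.0000] v=[1.0000 0.0000]
Step 1: x=[6.2000 11.0000] v=[1.0000 0.0000]
Step 2: x=[6.3920 11.0040] v=[0.9600 0.0200]
Step 3: x=[6.5685 11.0158] v=[0.8824 0.0588]
Max displacement = 1.5685

Answer: 1.5685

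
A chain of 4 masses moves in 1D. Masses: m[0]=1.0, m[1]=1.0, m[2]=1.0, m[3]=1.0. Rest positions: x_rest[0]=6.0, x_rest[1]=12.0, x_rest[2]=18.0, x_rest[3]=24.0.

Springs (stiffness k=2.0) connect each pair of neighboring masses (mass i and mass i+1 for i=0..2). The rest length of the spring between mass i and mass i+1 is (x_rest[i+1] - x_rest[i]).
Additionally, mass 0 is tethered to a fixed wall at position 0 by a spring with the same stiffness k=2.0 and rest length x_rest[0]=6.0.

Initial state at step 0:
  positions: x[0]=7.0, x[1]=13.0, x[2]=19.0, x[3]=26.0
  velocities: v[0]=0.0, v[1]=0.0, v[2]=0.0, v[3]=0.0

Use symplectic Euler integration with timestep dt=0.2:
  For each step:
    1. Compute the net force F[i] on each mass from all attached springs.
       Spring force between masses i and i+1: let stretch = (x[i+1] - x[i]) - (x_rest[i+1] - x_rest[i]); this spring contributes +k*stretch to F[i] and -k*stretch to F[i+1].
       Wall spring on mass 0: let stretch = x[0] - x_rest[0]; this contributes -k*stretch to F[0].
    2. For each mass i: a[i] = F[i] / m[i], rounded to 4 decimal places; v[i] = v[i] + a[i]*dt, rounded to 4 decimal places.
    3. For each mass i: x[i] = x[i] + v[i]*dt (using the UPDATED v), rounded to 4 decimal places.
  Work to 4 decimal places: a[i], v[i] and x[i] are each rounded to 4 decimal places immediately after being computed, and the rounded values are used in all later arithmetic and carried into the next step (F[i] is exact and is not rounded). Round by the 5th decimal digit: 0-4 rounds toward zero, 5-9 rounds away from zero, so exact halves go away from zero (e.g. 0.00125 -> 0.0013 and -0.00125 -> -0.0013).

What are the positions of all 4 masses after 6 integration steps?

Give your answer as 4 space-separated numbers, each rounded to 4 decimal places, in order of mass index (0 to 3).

Step 0: x=[7.0000 13.0000 19.0000 26.0000] v=[0.0000 0.0000 0.0000 0.0000]
Step 1: x=[6.9200 13.0000 19.0800 25.9200] v=[-0.4000 0.0000 0.4000 -0.4000]
Step 2: x=[6.7728 13.0000 19.2208 25.7728] v=[-0.7360 0.0000 0.7040 -0.7360]
Step 3: x=[6.5820 12.9995 19.3881 25.5814] v=[-0.9542 -0.0026 0.8365 -0.9568]
Step 4: x=[6.3780 12.9967 19.5398 25.3746] v=[-1.0200 -0.0142 0.7584 -1.0341]
Step 5: x=[6.1933 12.9878 19.6348 25.1810] v=[-0.9237 -0.0444 0.4751 -0.9680]
Step 6: x=[6.0567 12.9671 19.6418 25.0237] v=[-0.6832 -0.1034 0.0348 -0.7865]

Answer: 6.0567 12.9671 19.6418 25.0237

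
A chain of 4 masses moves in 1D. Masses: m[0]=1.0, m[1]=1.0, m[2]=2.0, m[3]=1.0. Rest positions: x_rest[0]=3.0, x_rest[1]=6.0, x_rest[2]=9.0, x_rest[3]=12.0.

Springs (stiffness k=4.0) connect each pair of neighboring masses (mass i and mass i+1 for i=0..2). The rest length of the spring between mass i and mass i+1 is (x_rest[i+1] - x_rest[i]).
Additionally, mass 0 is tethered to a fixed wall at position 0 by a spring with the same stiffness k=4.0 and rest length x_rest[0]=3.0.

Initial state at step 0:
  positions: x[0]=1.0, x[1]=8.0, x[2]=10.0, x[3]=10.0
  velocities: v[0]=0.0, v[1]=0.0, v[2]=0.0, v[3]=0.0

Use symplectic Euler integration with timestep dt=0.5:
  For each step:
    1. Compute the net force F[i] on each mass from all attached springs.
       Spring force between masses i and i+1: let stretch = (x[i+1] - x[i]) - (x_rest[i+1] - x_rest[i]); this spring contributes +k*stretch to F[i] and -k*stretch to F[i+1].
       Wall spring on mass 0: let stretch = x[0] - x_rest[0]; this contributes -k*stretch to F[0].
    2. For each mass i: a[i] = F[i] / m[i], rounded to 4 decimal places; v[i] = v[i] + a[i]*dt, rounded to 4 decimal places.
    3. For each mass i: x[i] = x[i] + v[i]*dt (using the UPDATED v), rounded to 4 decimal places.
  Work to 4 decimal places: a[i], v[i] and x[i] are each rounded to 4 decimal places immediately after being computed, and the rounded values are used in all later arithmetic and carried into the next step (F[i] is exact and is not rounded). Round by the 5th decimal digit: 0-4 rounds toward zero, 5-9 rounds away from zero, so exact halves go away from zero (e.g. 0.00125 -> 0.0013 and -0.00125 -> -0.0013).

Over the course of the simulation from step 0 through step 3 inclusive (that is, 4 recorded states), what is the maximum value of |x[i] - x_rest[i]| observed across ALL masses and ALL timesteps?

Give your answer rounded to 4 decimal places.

Step 0: x=[1.0000 8.0000 10.0000 10.0000] v=[0.0000 0.0000 0.0000 0.0000]
Step 1: x=[7.0000 3.0000 9.0000 13.0000] v=[12.0000 -10.0000 -2.0000 6.0000]
Step 2: x=[2.0000 8.0000 7.0000 15.0000] v=[-10.0000 10.0000 -4.0000 4.0000]
Step 3: x=[1.0000 6.0000 9.5000 12.0000] v=[-2.0000 -4.0000 5.0000 -6.0000]
Max displacement = 4.0000

Answer: 4.0000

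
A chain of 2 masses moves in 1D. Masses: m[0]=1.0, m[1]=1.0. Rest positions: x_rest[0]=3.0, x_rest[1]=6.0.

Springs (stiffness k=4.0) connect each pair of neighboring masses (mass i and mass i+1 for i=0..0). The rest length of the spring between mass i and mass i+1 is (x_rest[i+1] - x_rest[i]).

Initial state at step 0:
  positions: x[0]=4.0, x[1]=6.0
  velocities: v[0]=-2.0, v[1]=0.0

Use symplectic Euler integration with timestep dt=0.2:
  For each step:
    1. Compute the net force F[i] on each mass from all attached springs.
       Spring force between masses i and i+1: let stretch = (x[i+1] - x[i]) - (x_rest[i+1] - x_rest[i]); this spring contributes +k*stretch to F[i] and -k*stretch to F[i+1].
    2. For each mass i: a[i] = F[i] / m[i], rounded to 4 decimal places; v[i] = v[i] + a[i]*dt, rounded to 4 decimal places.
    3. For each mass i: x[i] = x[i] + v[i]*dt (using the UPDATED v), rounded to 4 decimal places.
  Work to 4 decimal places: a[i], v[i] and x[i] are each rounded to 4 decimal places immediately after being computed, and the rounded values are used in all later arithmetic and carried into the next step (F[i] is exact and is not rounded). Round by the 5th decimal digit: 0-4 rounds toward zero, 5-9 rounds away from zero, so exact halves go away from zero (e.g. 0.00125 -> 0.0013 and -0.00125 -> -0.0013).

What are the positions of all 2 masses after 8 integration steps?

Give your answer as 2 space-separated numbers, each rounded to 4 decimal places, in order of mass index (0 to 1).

Step 0: x=[4.0000 6.0000] v=[-2.0000 0.0000]
Step 1: x=[3.4400 6.1600] v=[-2.8000 0.8000]
Step 2: x=[2.8352 6.3648] v=[-3.0240 1.0240]
Step 3: x=[2.3151 6.4849] v=[-2.6003 0.6003]
Step 4: x=[1.9822 6.4178] v=[-1.6645 -0.3355]
Step 5: x=[1.8790 6.1210] v=[-0.5160 -1.4840]
Step 6: x=[1.9745 5.6255] v=[0.4776 -2.4776]
Step 7: x=[2.1742 5.0258] v=[0.9984 -2.9984]
Step 8: x=[2.3501 4.4499] v=[0.8797 -2.8797]

Answer: 2.3501 4.4499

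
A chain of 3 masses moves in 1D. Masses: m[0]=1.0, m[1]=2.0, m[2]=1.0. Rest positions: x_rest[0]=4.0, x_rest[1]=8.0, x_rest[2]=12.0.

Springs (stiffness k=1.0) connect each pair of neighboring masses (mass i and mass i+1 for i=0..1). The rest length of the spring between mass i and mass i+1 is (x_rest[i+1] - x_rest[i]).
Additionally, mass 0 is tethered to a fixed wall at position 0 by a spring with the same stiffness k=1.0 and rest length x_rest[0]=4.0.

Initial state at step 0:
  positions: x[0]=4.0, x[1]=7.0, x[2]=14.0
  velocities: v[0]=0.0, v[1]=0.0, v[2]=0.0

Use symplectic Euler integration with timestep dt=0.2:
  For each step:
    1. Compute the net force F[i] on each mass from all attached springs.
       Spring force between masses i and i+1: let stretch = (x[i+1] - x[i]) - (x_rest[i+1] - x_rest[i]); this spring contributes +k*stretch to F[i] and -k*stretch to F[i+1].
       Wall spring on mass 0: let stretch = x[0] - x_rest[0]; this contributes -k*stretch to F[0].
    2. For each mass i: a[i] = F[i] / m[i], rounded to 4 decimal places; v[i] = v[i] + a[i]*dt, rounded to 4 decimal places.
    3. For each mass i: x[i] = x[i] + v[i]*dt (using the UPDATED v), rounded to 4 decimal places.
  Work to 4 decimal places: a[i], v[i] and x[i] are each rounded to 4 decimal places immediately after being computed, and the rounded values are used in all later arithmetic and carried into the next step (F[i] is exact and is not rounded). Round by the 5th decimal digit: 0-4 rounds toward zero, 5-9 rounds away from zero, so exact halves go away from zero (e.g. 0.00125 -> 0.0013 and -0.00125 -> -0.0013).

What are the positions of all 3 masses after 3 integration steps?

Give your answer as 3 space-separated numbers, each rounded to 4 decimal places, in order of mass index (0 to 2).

Answer: 3.7912 7.4485 13.3194

Derivation:
Step 0: x=[4.0000 7.0000 14.0000] v=[0.0000 0.0000 0.0000]
Step 1: x=[3.9600 7.0800 13.8800] v=[-0.2000 0.4000 -0.6000]
Step 2: x=[3.8864 7.2336 13.6480] v=[-0.3680 0.7680 -1.1600]
Step 3: x=[3.7912 7.4485 13.3194] v=[-0.4758 1.0747 -1.6429]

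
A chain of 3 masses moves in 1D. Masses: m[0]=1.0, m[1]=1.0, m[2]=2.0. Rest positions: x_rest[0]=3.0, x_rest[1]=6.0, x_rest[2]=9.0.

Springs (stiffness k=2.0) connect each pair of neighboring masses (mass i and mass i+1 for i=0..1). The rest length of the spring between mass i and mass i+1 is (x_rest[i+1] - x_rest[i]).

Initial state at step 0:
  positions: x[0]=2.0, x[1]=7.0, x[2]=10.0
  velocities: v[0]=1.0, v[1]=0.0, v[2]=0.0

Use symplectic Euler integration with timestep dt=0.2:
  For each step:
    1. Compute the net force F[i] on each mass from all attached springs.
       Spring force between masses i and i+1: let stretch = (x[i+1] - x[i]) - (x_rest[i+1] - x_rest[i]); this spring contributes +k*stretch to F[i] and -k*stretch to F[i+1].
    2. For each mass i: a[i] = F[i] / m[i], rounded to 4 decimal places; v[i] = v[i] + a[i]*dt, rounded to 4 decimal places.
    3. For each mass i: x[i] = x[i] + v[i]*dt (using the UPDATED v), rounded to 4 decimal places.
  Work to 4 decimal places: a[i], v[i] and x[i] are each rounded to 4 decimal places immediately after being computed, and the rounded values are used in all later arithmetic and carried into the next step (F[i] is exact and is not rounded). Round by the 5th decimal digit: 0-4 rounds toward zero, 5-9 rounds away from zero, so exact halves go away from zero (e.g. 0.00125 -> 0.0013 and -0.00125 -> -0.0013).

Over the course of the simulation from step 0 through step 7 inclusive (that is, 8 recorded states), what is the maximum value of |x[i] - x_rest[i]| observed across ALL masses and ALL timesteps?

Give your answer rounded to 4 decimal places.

Step 0: x=[2.0000 7.0000 10.0000] v=[1.0000 0.0000 0.0000]
Step 1: x=[2.3600 6.8400 10.0000] v=[1.8000 -0.8000 0.0000]
Step 2: x=[2.8384 6.5744 9.9936] v=[2.3920 -1.3280 -0.0320]
Step 3: x=[3.3757 6.2835 9.9704] v=[2.6864 -1.4547 -0.1158]
Step 4: x=[3.9056 6.0549 9.9198] v=[2.6495 -1.1431 -0.2532]
Step 5: x=[4.3674 5.9635 9.8346] v=[2.3092 -0.4569 -0.4262]
Step 6: x=[4.7169 6.0541 9.7145] v=[1.7476 0.4531 -0.6004]
Step 7: x=[4.9334 6.3306 9.5680] v=[1.0825 1.3824 -0.7325]
Max displacement = 1.9334

Answer: 1.9334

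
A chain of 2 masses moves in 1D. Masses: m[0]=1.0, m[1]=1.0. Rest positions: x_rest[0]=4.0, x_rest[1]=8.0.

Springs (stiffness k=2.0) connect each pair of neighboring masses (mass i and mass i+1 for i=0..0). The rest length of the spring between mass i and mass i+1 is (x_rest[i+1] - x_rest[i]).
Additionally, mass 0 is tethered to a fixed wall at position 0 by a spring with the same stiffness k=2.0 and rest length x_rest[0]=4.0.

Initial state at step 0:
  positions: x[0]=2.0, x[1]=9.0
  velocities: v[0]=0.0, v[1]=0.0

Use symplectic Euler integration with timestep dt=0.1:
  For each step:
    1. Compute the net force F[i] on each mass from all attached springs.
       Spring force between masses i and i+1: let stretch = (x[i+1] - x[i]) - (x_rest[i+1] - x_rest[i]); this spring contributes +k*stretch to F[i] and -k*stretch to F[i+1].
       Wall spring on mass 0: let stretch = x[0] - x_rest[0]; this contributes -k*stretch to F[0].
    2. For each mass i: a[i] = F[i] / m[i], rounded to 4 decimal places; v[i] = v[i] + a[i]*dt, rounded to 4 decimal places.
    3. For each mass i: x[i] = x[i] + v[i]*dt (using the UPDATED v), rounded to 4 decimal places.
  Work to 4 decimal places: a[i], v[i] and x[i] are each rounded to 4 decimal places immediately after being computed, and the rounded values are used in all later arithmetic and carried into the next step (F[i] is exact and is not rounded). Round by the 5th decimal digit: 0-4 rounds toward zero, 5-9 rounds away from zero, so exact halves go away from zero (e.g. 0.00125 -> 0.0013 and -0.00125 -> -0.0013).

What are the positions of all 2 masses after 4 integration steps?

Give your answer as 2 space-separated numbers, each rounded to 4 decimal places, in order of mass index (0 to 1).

Answer: 2.9239 8.4468

Derivation:
Step 0: x=[2.0000 9.0000] v=[0.0000 0.0000]
Step 1: x=[2.1000 8.9400] v=[1.0000 -0.6000]
Step 2: x=[2.2948 8.8232] v=[1.9480 -1.1680]
Step 3: x=[2.5743 8.6558] v=[2.7947 -1.6737]
Step 4: x=[2.9239 8.4468] v=[3.4961 -2.0900]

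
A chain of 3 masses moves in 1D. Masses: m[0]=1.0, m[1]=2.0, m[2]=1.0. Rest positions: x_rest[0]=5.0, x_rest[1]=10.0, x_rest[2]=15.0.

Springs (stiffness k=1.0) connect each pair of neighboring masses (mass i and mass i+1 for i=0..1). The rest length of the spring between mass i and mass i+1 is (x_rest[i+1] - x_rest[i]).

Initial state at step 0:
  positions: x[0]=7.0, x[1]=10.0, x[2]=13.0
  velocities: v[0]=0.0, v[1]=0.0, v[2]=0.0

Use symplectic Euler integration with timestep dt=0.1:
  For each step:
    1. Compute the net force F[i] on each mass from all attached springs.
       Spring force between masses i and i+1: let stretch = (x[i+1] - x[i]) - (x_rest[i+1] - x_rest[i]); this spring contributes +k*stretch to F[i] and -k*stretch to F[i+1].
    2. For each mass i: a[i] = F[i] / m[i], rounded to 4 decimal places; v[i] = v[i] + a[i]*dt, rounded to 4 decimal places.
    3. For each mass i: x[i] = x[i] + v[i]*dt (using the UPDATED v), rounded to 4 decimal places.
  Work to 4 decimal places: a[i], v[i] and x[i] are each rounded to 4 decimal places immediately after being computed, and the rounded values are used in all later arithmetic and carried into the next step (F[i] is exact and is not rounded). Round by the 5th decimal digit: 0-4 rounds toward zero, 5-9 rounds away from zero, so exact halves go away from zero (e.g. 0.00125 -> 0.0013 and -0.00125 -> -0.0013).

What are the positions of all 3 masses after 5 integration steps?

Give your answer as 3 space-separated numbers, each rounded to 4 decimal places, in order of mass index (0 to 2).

Answer: 6.7070 10.0000 13.2930

Derivation:
Step 0: x=[7.0000 10.0000 13.0000] v=[0.0000 0.0000 0.0000]
Step 1: x=[6.9800 10.0000 13.0200] v=[-0.2000 0.0000 0.2000]
Step 2: x=[6.9402 10.0000 13.0598] v=[-0.3980 0.0000 0.3980]
Step 3: x=[6.8810 10.0000 13.1190] v=[-0.5920 0.0000 0.5920]
Step 4: x=[6.8030 10.0000 13.1970] v=[-0.7801 0.0000 0.7801]
Step 5: x=[6.7070 10.0000 13.2930] v=[-0.9604 0.0000 0.9604]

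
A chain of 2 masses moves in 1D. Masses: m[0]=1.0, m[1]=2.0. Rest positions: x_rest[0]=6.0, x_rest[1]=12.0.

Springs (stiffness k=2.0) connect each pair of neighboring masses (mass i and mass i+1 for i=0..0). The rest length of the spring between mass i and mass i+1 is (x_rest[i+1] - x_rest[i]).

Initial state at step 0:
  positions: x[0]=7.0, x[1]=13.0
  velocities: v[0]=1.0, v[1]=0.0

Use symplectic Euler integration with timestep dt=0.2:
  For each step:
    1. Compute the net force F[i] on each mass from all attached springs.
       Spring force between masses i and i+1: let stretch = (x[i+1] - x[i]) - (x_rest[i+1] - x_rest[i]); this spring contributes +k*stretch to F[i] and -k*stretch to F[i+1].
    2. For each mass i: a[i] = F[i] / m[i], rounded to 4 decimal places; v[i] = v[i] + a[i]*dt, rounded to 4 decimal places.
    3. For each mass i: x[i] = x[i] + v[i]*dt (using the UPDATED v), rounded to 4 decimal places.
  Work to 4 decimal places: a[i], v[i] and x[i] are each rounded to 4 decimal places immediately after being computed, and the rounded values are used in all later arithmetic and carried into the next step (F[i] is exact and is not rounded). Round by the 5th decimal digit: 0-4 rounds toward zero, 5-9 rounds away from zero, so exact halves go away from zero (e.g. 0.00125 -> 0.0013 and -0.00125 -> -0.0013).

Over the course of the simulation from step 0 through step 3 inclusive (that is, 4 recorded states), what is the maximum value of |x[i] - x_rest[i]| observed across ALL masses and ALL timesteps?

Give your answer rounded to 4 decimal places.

Answer: 1.5379

Derivation:
Step 0: x=[7.0000 13.0000] v=[1.0000 0.0000]
Step 1: x=[7.2000 13.0000] v=[1.0000 0.0000]
Step 2: x=[7.3840 13.0080] v=[0.9200 0.0400]
Step 3: x=[7.5379 13.0310] v=[0.7696 0.1152]
Max displacement = 1.5379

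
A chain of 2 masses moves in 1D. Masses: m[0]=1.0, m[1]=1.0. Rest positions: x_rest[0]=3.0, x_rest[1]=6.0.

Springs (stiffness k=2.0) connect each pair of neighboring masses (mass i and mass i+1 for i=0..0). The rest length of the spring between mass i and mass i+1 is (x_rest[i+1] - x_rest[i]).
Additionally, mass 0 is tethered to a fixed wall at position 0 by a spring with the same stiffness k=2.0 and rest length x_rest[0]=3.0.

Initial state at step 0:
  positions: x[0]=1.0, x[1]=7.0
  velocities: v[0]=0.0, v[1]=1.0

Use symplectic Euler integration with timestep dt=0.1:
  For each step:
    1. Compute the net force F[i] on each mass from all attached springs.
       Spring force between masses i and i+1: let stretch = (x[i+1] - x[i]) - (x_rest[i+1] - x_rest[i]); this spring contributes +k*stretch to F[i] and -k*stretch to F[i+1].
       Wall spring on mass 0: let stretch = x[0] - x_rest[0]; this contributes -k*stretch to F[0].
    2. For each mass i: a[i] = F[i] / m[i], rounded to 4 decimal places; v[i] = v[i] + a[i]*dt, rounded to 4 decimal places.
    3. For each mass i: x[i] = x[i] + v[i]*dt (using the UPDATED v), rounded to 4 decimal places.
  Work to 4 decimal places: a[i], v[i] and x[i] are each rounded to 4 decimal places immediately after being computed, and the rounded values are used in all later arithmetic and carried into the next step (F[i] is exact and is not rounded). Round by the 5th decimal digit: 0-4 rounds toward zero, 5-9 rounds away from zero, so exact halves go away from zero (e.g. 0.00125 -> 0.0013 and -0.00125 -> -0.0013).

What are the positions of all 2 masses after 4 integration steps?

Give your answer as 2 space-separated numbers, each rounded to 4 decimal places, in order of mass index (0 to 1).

Answer: 1.9432 6.8273

Derivation:
Step 0: x=[1.0000 7.0000] v=[0.0000 1.0000]
Step 1: x=[1.1000 7.0400] v=[1.0000 0.4000]
Step 2: x=[1.2968 7.0212] v=[1.9680 -0.1880]
Step 3: x=[1.5822 6.9479] v=[2.8535 -0.7329]
Step 4: x=[1.9432 6.8273] v=[3.6102 -1.2060]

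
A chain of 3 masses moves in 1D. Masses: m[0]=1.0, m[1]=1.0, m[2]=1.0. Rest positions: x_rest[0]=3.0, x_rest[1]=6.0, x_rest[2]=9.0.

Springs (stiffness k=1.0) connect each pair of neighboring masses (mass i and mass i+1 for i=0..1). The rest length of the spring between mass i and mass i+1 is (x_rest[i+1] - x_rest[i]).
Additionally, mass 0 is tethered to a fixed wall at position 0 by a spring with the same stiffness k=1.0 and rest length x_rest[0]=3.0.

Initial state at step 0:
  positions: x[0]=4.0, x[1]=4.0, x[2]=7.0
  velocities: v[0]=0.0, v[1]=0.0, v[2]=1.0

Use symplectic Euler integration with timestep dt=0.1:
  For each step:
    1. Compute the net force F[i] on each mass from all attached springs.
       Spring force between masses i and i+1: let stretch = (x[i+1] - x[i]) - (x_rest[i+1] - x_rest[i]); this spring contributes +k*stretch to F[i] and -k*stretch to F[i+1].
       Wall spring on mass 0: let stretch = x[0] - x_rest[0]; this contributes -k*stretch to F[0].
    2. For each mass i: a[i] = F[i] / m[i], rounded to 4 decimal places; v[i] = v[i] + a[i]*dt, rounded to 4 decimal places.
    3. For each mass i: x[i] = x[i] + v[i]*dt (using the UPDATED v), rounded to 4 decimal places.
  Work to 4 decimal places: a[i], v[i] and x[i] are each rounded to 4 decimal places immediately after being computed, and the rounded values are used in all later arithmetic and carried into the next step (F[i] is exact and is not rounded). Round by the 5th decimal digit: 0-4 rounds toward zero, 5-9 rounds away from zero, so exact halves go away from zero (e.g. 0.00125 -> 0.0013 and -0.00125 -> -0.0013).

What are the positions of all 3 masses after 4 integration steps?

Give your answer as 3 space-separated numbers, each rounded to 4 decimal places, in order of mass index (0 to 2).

Step 0: x=[4.0000 4.0000 7.0000] v=[0.0000 0.0000 1.0000]
Step 1: x=[3.9600 4.0300 7.1000] v=[-0.4000 0.3000 1.0000]
Step 2: x=[3.8811 4.0900 7.1993] v=[-0.7890 0.6000 0.9930]
Step 3: x=[3.7655 4.1790 7.2975] v=[-1.1562 0.8900 0.9821]
Step 4: x=[3.6164 4.2951 7.3945] v=[-1.4914 1.1605 0.9703]

Answer: 3.6164 4.2951 7.3945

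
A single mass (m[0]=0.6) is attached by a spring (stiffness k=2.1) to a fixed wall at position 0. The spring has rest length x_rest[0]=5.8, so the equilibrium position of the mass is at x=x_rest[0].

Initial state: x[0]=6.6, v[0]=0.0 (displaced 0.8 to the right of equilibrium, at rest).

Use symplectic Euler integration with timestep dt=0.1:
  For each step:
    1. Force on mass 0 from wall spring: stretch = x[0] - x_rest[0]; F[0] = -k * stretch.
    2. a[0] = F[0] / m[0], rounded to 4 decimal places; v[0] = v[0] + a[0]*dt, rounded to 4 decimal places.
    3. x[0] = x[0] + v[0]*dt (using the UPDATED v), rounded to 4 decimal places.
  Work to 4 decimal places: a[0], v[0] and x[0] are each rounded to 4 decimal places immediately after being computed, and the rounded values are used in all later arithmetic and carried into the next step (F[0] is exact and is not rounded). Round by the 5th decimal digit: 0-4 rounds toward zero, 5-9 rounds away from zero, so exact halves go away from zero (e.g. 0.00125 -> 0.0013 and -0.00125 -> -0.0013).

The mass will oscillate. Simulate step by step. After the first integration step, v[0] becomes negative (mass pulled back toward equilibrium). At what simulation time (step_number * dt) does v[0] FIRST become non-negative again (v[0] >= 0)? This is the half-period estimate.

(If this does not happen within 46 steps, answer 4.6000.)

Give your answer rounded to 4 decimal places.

Step 0: x=[6.6000] v=[0.0000]
Step 1: x=[6.5720] v=[-0.2800]
Step 2: x=[6.5170] v=[-0.5502]
Step 3: x=[6.4369] v=[-0.8012]
Step 4: x=[6.3345] v=[-1.0241]
Step 5: x=[6.2134] v=[-1.2112]
Step 6: x=[6.0778] v=[-1.3559]
Step 7: x=[5.9325] v=[-1.4531]
Step 8: x=[5.7826] v=[-1.4995]
Step 9: x=[5.6333] v=[-1.4934]
Step 10: x=[5.4898] v=[-1.4351]
Step 11: x=[5.3572] v=[-1.3265]
Step 12: x=[5.2401] v=[-1.1715]
Step 13: x=[5.1426] v=[-0.9755]
Step 14: x=[5.0681] v=[-0.7454]
Step 15: x=[5.0192] v=[-0.4892]
Step 16: x=[4.9976] v=[-0.2159]
Step 17: x=[5.0041] v=[0.0649]
First v>=0 after going negative at step 17, time=1.7000

Answer: 1.7000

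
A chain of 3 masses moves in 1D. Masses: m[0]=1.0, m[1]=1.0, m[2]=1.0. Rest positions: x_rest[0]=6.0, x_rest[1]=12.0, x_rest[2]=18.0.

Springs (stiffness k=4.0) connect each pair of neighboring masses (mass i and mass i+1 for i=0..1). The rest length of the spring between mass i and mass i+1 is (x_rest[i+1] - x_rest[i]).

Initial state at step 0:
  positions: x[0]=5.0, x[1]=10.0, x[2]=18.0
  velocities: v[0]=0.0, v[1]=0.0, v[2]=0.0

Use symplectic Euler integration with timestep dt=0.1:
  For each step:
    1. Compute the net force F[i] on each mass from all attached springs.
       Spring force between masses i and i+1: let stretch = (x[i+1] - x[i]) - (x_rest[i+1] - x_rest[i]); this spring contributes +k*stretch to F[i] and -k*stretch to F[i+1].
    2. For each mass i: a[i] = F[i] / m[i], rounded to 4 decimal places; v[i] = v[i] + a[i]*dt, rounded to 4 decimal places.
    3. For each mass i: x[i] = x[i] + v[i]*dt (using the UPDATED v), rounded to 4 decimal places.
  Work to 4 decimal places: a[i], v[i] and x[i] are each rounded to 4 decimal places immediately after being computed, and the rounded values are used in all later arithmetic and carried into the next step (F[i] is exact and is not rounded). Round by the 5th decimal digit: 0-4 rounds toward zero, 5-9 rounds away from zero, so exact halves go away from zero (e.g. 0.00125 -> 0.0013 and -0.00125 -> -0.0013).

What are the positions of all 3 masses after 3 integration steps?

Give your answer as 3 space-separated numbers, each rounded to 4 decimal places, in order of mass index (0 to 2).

Step 0: x=[5.0000 10.0000 18.0000] v=[0.0000 0.0000 0.0000]
Step 1: x=[4.9600 10.1200 17.9200] v=[-0.4000 1.2000 -0.8000]
Step 2: x=[4.8864 10.3456 17.7680] v=[-0.7360 2.2560 -1.5200]
Step 3: x=[4.7912 10.6497 17.5591] v=[-0.9523 3.0413 -2.0890]

Answer: 4.7912 10.6497 17.5591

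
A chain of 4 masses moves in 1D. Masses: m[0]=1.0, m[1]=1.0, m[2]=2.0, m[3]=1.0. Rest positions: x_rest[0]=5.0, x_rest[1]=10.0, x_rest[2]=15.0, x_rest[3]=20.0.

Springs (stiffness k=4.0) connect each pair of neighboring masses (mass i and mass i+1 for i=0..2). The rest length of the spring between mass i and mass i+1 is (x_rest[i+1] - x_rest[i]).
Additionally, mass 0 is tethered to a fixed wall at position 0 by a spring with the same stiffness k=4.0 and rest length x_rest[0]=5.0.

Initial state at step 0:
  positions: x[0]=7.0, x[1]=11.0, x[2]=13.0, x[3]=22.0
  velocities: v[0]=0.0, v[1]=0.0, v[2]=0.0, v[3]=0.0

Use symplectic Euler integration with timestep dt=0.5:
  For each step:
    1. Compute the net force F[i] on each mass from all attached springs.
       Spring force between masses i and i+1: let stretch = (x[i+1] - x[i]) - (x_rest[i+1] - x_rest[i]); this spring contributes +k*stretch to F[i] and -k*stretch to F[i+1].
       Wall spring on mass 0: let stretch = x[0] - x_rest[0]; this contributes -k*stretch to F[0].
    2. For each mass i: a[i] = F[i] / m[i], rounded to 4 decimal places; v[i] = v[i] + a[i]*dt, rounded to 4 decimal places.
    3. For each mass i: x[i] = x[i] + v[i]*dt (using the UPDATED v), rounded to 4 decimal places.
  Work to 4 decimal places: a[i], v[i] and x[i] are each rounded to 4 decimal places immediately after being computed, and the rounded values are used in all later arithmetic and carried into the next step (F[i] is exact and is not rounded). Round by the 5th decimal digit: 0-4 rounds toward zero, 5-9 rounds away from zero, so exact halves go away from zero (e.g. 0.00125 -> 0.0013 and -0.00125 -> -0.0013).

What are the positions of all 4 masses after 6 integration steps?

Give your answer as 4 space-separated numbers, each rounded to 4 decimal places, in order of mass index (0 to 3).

Answer: 2.7500 9.7500 17.5000 16.5000

Derivation:
Step 0: x=[7.0000 11.0000 13.0000 22.0000] v=[0.0000 0.0000 0.0000 0.0000]
Step 1: x=[4.0000 9.0000 16.5000 18.0000] v=[-6.0000 -4.0000 7.0000 -8.0000]
Step 2: x=[2.0000 9.5000 17.0000 17.5000] v=[-4.0000 1.0000 1.0000 -1.0000]
Step 3: x=[5.5000 10.0000 14.0000 21.5000] v=[7.0000 1.0000 -6.0000 8.0000]
Step 4: x=[8.0000 10.0000 12.7500 23.0000] v=[5.0000 0.0000 -2.5000 3.0000]
Step 5: x=[4.5000 10.7500 15.2500 19.2500] v=[-7.0000 1.5000 5.0000 -7.5000]
Step 6: x=[2.7500 9.7500 17.5000 16.5000] v=[-3.5000 -2.0000 4.5000 -5.5000]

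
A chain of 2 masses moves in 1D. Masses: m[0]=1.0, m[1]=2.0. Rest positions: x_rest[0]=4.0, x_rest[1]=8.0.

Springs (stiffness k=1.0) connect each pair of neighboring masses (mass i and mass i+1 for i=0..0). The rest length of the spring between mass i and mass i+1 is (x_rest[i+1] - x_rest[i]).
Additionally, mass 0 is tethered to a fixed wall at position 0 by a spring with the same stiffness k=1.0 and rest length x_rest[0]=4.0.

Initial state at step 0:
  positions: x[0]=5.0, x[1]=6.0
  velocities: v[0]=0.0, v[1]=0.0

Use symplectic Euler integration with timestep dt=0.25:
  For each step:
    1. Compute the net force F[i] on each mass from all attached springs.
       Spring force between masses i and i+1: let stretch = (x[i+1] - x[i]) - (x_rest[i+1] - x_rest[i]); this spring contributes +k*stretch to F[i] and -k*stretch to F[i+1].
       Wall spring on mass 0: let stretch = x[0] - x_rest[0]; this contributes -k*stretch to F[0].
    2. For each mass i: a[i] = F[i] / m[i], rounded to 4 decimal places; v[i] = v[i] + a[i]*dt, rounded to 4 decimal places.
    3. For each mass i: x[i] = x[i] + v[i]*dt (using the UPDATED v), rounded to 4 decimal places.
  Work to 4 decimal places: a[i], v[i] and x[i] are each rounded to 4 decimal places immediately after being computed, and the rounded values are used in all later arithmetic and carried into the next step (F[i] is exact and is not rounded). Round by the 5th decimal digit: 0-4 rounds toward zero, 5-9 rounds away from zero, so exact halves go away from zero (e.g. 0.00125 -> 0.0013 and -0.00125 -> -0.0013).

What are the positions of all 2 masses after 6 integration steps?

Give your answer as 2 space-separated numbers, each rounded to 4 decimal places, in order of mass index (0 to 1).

Step 0: x=[5.0000 6.0000] v=[0.0000 0.0000]
Step 1: x=[4.7500 6.0938] v=[-1.0000 0.3750]
Step 2: x=[4.2871 6.2706] v=[-1.8516 0.7070]
Step 3: x=[3.6802 6.5104] v=[-2.4275 0.9591]
Step 4: x=[3.0202 6.7867] v=[-2.6400 1.1053]
Step 5: x=[2.4069 7.0703] v=[-2.4534 1.1345]
Step 6: x=[1.9346 7.3332] v=[-1.8893 1.0516]

Answer: 1.9346 7.3332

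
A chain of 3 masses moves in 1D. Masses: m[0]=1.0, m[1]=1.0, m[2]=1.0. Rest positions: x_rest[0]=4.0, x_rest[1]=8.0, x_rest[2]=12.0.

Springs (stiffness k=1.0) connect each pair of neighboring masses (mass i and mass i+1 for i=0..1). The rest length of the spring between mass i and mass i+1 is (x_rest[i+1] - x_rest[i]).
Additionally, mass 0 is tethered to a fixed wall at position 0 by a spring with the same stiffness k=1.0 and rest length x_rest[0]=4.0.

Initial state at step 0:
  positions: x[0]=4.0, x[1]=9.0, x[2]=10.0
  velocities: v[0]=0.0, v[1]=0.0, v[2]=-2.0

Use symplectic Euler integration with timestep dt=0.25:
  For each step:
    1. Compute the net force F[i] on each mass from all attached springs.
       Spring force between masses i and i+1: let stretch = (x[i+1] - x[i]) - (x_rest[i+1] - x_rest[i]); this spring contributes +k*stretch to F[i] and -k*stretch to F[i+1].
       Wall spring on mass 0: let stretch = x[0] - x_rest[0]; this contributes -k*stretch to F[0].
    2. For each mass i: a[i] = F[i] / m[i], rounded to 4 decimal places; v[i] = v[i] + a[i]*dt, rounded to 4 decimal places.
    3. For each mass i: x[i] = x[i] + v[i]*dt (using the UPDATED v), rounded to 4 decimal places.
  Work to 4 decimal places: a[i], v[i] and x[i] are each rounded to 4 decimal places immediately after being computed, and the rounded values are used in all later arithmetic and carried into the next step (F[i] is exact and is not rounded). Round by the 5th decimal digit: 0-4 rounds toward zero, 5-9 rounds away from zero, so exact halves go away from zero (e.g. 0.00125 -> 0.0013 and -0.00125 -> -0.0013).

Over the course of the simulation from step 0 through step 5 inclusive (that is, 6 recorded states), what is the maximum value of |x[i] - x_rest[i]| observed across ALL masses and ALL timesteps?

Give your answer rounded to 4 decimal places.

Step 0: x=[4.0000 9.0000 10.0000] v=[0.0000 0.0000 -2.0000]
Step 1: x=[4.0625 8.7500 9.6875] v=[0.2500 -1.0000 -1.2500]
Step 2: x=[4.1641 8.2656 9.5664] v=[0.4063 -1.9375 -0.4844]
Step 3: x=[4.2618 7.6062 9.6140] v=[0.3907 -2.6377 0.1904]
Step 4: x=[4.3022 6.8632 9.7861] v=[0.1614 -2.9719 0.6885]
Step 5: x=[4.2337 6.1429 10.0256] v=[-0.2739 -2.8814 0.9578]
Max displacement = 2.4336

Answer: 2.4336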